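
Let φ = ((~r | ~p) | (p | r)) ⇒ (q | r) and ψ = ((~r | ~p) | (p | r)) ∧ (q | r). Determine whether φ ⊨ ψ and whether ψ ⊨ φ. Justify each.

Equivalent; both directions hold.

(→) Assume the antecedent. If r is true, the consequent reduces to true regardless of the other variables. If r is false, the antecedent forces (r = F, q = T, p = F) or (r = F, q = T, p = T), and the consequent holds there. Either way the consequent holds.

(←) Assume the antecedent. If r is true, the consequent reduces to true regardless of the other variables. If r is false, the antecedent forces (r = F, q = T, p = F) or (r = F, q = T, p = T), and the consequent holds there. Either way the consequent holds.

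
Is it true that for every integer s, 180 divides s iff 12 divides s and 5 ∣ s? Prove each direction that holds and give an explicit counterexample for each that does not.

The forward direction holds; the converse fails.

(⟹) If 180 ∣ s, write s = 180q. Since 180 = 15·12, s = 12·(15q), so 12 ∣ s; and since 180 = 36·5, s = 5·(36q), so 5 ∣ s.

(⟸) This fails: take s = 60. Both 12 ∣ 60 and 5 ∣ 60, yet 60 is not a multiple of 180 (since 60 = 0·180 + 60), so 180 ∤ 60.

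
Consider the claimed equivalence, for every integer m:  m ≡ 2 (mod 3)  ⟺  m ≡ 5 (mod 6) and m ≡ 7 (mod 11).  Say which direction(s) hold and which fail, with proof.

Only the converse holds.

(→) This fails: m = 2 gives 2 ≡ 2 (mod 3) but 2 ≡ 2 (mod 6), so the conjunction on the right does not hold.

(←) Conversely, if m ≡ 5 (mod 6) and m ≡ 7 (mod 11), then by the Chinese remainder theorem m ≡ 29 (mod 66). Since 29 ≡ 2 (mod 3) and 3 ∣ 66, we get m ≡ 2 (mod 3).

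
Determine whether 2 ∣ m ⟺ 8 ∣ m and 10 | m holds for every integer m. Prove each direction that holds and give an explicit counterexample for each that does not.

(→) This fails: take m = 2. Certainly 2 ∣ 2, but 8 ∤ 2.

(←) Suppose 8 ∣ m and 10 ∣ m. Any common multiple of 8 and 10 is a multiple of their lcm; here lcm(8, 10) = 8·10/gcd(8, 10) = 80/2 = 40, so 40 ∣ m. Since 2 ∣ 40, it follows that 2 ∣ m.

Only the converse holds.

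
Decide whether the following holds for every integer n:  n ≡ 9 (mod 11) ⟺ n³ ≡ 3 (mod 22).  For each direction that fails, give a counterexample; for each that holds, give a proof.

(→) This fails: take n = 20. Then 20 ≡ 9 (mod 11), but 20³ = 8000 ≡ 14 (mod 22), not 3.

(←) Conversely, the residues r modulo 22 with r³ ≡ 3 (mod 22) are exactly {9}, and each is ≡ 9 (mod 11).

Not equivalent: only (⇐) holds.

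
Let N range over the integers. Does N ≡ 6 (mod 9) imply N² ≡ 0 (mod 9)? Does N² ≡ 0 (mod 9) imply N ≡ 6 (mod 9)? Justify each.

(⇒) holds; (⇐) fails.

Forward direction. Suppose N ≡ 6 (mod 9). Write N = 9j + 6. Then (9j + 6)² = 81j² + 108j + 36 = 9(9j² + 12j + 4) + 0, so N² ≡ 0 (mod 9).

Converse. This fails: take N = 0. Then 0² = 0 ≡ 0 (mod 9), yet 0 ≡ 0 (mod 9), not 6.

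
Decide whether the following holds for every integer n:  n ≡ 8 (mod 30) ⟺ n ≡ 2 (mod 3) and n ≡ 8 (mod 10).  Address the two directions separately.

The biconditional holds.

(←) If n ≡ 2 (mod 3) and n ≡ 8 (mod 10), then by the Chinese remainder theorem n ≡ 8 (mod 30). This is exactly n ≡ 8 (mod 30).

(→) Suppose n ≡ 8 (mod 30); write n = 30j + 8. Since 3 ∣ 30, reducing mod 3 gives n ≡ 8 ≡ 2 (mod 3); since 10 ∣ 30, reducing mod 10 gives n ≡ 8 (mod 10).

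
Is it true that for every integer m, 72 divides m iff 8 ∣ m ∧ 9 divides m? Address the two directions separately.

The biconditional holds.

Forward direction. If 72 ∣ m, write m = 72q. Since 72 = 9·8, m = 8·(9q), so 8 ∣ m; and since 72 = 8·9, m = 9·(8q), so 9 ∣ m.

Converse. Suppose 8 ∣ m and 9 ∣ m. Any common multiple of 8 and 9 is a multiple of their lcm; here gcd(8, 9) = 1, so lcm(8, 9) = 8·9 = 72, so 72 ∣ m.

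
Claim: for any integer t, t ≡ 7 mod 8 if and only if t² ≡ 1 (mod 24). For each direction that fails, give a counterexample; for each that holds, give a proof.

(⇒) fails and (⇐) fails.

(⇒) This fails: take t = 15. Then 15 ≡ 7 (mod 8), but 15² = 225 ≡ 9 (mod 24), not 1.

(⇐) This fails: take t = 1. Then 1² = 1 ≡ 1 (mod 24), yet 1 ≡ 1 (mod 8), not 7.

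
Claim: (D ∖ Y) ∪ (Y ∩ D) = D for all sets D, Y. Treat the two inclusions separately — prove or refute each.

The two sets are equal.

(⊆) Let x ∈ (D ∖ Y) ∪ (Y ∩ D). Then either x ∈ D and x ∉ Y; or x ∈ D ∩ Y. In each case x ∈ D, so (D ∖ Y) ∪ (Y ∩ D) ⊆ D.

(⊇) Let x ∈ D. Then either x ∈ D and x ∉ Y; or x ∈ D ∩ Y. In each case x ∈ (D ∖ Y) ∪ (Y ∩ D), so D ⊆ (D ∖ Y) ∪ (Y ∩ D).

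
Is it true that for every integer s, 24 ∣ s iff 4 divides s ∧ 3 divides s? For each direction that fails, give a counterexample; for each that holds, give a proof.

Only the forward direction holds.

(⟹) If 24 ∣ s, write s = 24q. Since 24 = 6·4, s = 4·(6q), so 4 ∣ s; and since 24 = 8·3, s = 3·(8q), so 3 ∣ s.

(⟸) This fails: take s = 12. Both 4 ∣ 12 and 3 ∣ 12, yet 12 is not a multiple of 24 (since 12 = 0·24 + 12), so 24 ∤ 12.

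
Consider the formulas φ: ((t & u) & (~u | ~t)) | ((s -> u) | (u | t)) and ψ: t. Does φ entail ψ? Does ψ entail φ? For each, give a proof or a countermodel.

Only the reverse direction holds.

Forward direction. This fails. Under u = F, s = F, t = F, the left side is true but the right side is false.

Converse. Assume the antecedent. If u is true, the consequent reduces to true regardless of the other variables. If u is false, the antecedent forces (u = F, s = F, t = T) or (u = F, s = T, t = T), and the consequent holds there. Either way the consequent holds.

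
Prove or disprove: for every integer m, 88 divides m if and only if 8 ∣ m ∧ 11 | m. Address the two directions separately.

The biconditional holds.

[⇒] If 88 ∣ m, write m = 88q. Since 88 = 11·8, m = 8·(11q), so 8 ∣ m; and since 88 = 8·11, m = 11·(8q), so 11 ∣ m.

[⇐] Suppose 8 ∣ m and 11 ∣ m. Any common multiple of 8 and 11 is a multiple of their lcm; here gcd(8, 11) = 1, so lcm(8, 11) = 8·11 = 88, so 88 ∣ m.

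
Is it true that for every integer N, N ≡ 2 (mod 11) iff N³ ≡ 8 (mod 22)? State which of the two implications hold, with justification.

[⇒] This fails: take N = 13. Then 13 ≡ 2 (mod 11), but 13³ = 2197 ≡ 19 (mod 22), not 8.

[⇐] Conversely, the residues r modulo 22 with r³ ≡ 8 (mod 22) are exactly {2}, and each is ≡ 2 (mod 11).

Not equivalent: only (⇐) holds.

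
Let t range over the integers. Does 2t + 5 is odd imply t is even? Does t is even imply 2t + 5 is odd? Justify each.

Not equivalent: only (⇐) holds.

(←) Suppose t is even. Since 2 is even, 2t is even for every t, so 2t + 5 has the same parity as 5, which is odd. Hence 2t + 5 is odd.

(→) This fails: take t = 1. Then 2t + 5 = 7, which is odd, yet t = 1 is odd, not even.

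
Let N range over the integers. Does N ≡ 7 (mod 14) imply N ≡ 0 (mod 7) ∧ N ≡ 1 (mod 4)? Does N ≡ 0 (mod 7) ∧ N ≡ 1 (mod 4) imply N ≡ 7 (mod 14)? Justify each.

(⇐) If N ≡ 0 (mod 7) and N ≡ 1 (mod 4), then by the Chinese remainder theorem N ≡ 21 (mod 28). Since 21 ≡ 7 (mod 14) and 14 ∣ 28, we get N ≡ 7 (mod 14).

(⇒) This fails: N = 7 gives 7 ≡ 7 (mod 14) but 7 ≡ 3 (mod 4), so the conjunction on the right does not hold.

Only the reverse direction holds.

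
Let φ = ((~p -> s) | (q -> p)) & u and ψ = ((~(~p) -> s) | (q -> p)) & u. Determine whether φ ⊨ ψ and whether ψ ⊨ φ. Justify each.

[⇒] Assume the antecedent. If u is true, ((~(~p) -> s) | (q -> p)) & u reduces to true regardless of the other variables. If u is false, the antecedent cannot hold. Either way ((~(~p) -> s) | (q -> p)) & u holds.

[⇐] This fails. Under u = T, q = T, s = F, p = F, the left side is false but the right side is true.

Only the forward implication holds.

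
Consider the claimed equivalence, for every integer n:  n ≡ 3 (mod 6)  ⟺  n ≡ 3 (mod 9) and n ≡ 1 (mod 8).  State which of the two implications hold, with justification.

(⟹) This fails: n = 33 gives 33 ≡ 3 (mod 6) but 33 ≡ 6 (mod 9), so the conjunction on the right does not hold.

(⟸) Conversely, if n ≡ 3 (mod 9) and n ≡ 1 (mod 8), then by the Chinese remainder theorem n ≡ 57 (mod 72). Since 57 ≡ 3 (mod 6) and 6 ∣ 72, we get n ≡ 3 (mod 6).

Only the converse holds.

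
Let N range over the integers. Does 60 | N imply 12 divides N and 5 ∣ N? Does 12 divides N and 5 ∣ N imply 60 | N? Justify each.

[⇐] Suppose 12 ∣ N and 5 ∣ N. Any common multiple of 12 and 5 is a multiple of their lcm; here gcd(12, 5) = 1, so lcm(12, 5) = 12·5 = 60, so 60 ∣ N.

[⇒] If 60 ∣ N, write N = 60q. Since 60 = 5·12, N = 12·(5q), so 12 ∣ N; and since 60 = 12·5, N = 5·(12q), so 5 ∣ N.

The biconditional holds.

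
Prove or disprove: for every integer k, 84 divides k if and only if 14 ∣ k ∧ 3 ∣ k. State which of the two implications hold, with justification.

(⟹) If 84 ∣ k, write k = 84q. Since 84 = 6·14, k = 14·(6q), so 14 ∣ k; and since 84 = 28·3, k = 3·(28q), so 3 ∣ k.

(⟸) This fails: take k = 42. Both 14 ∣ 42 and 3 ∣ 42, yet 42 is not a multiple of 84 (since 42 = 0·84 + 42), so 84 ∤ 42.

Only the forward direction holds.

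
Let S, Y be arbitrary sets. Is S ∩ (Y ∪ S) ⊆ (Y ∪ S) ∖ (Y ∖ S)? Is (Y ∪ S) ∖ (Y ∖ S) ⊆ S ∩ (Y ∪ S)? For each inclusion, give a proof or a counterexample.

Both inclusions hold; the sets are equal.

(⟹) Let x ∈ S ∩ (Y ∪ S). Then either x ∈ S and x ∉ Y; or x ∈ S ∩ Y. In each case x ∈ (Y ∪ S) ∖ (Y ∖ S), so S ∩ (Y ∪ S) ⊆ (Y ∪ S) ∖ (Y ∖ S).

(⟸) Let x ∈ (Y ∪ S) ∖ (Y ∖ S). Then either x ∈ S and x ∉ Y; or x ∈ S ∩ Y. In each case x ∈ S ∩ (Y ∪ S), so (Y ∪ S) ∖ (Y ∖ S) ⊆ S ∩ (Y ∪ S).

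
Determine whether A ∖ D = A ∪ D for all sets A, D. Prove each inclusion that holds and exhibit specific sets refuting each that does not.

(⊆) holds; (⊇) fails.

(⊆) Let x ∈ A ∖ D. Then x ∈ A and x ∉ D, from which x ∈ A ∪ D.

(⊇) This inclusion fails. Take A = ∅, D = {1}; then 1 ∈ A ∪ D but 1 ∉ A ∖ D.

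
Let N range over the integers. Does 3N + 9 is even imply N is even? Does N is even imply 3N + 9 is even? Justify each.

(→) This fails: N = 5 gives 3N + 9 = 24, which is even, but 5 is odd, not even.

(←) This also fails: N = 2 is even, but 3N + 9 = 15 is odd, not even.

Both directions fail.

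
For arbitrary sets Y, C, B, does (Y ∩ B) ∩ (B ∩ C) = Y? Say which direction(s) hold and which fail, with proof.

(⟸) This inclusion fails. Take Y = {1}, C = ∅, B = ∅; then 1 ∈ Y but 1 ∉ (Y ∩ B) ∩ (B ∩ C).

(⟹) Let x ∈ (Y ∩ B) ∩ (B ∩ C). Then x ∈ Y ∩ C ∩ B, from which x ∈ Y.

(⊆) holds; (⊇) fails.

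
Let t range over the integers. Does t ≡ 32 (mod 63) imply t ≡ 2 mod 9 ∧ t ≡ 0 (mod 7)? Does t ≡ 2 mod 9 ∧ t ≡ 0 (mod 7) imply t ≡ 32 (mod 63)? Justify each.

Both directions fail.

(⇒) This fails: t = 32 gives 32 ≡ 32 (mod 63) but 32 ≡ 5 (mod 9), so the conjunction on the right does not hold.

(⇐) This fails: t = 56 satisfies both congruences on the right (56 ≡ 2 mod 9 and 56 ≡ 0 mod 7) yet 56 ≡ 56 (mod 63), not 32.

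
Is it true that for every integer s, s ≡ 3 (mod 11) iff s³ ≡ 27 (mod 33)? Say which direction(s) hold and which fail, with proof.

(→) This fails: take s = 14. Then 14 ≡ 3 (mod 11), but 14³ = 2744 ≡ 5 (mod 33), not 27.

(←) Conversely, the residues r modulo 33 with r³ ≡ 27 (mod 33) are exactly {3}, and each is ≡ 3 (mod 11).

(⇒) fails; (⇐) holds.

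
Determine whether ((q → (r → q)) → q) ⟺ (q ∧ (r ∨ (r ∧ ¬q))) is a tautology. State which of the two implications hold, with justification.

Only the converse holds.

Forward direction. This fails. Under r = F, q = T, the left side is true but the right side is false.

Converse. Assume the antecedent. If r is true, the antecedent forces (r = T, q = T), and (q → (r → q)) → q holds there. If r is false, the antecedent cannot hold. Either way (q → (r → q)) → q holds.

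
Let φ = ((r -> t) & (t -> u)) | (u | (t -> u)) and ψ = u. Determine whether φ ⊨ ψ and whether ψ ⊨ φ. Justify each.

Only the reverse direction holds.

[⇒] This fails. Under u = F, r = F, t = F, the left side is true but the right side is false.

[⇐] Assume the antecedent. If u is true, the consequent reduces to true regardless of the other variables. If u is false, the antecedent cannot hold. Either way the consequent holds.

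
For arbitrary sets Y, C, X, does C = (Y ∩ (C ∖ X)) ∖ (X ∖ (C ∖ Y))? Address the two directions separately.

Only the reverse inclusion holds.

(⟹) This inclusion fails. Take Y = ∅, C = {1}, X = ∅; then 1 ∈ C but 1 ∉ (Y ∩ (C ∖ X)) ∖ (X ∖ (C ∖ Y)).

(⟸) Let x ∈ (Y ∩ (C ∖ X)) ∖ (X ∖ (C ∖ Y)). Then x ∈ Y ∩ C and x ∉ X, from which x ∈ C.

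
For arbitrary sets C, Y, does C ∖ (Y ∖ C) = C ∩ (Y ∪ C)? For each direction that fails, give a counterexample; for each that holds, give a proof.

Both inclusions hold; the sets are equal.

(⊇) Let x ∈ C ∩ (Y ∪ C). Then either x ∈ C and x ∉ Y; or x ∈ C ∩ Y. In each case x ∈ C ∖ (Y ∖ C), so C ∩ (Y ∪ C) ⊆ C ∖ (Y ∖ C).

(⊆) Let x ∈ C ∖ (Y ∖ C). Then either x ∈ C and x ∉ Y; or x ∈ C ∩ Y. In each case x ∈ C ∩ (Y ∪ C), so C ∖ (Y ∖ C) ⊆ C ∩ (Y ∪ C).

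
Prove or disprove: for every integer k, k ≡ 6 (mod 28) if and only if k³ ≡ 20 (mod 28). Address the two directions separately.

[⇒] Suppose k ≡ 6 (mod 28). Write k = 28j + 6. Then (28j + 6)³ = 21952j³ + 14112j² + 3024j + 216 = 28(784j³ + 504j² + 108j + 7) + 20, so k³ ≡ 20 (mod 28).

[⇐] This fails: take k = 10. Then 10³ = 1000 ≡ 20 (mod 28), yet 10 ≡ 10 (mod 28), not 6.

Not equivalent: only (⇒) holds.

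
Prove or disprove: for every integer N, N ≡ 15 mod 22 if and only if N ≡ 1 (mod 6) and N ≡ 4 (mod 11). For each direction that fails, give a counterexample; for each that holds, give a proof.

Only the reverse direction holds.

(→) This fails: N = 59 gives 59 ≡ 15 (mod 22) but 59 ≡ 5 (mod 6), so the conjunction on the right does not hold.

(←) Conversely, if N ≡ 1 (mod 6) and N ≡ 4 (mod 11), then by the Chinese remainder theorem N ≡ 37 (mod 66). Since 37 ≡ 15 (mod 22) and 22 ∣ 66, we get N ≡ 15 (mod 22).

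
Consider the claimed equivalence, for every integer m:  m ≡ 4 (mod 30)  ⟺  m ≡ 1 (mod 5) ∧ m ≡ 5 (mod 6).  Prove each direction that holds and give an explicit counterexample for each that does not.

[⇒] This fails: m = 4 gives 4 ≡ 4 (mod 30) but 4 ≡ 4 (mod 5), so the conjunction on the right does not hold.

[⇐] This fails: m = 11 satisfies both congruences on the right (11 ≡ 1 mod 5 and 11 ≡ 5 mod 6) yet 11 ≡ 11 (mod 30), not 4.

(⇒) fails and (⇐) fails.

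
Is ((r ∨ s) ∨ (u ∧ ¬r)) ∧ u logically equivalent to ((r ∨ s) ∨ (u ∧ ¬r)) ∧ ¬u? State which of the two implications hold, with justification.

[⇒] This fails. Under u = T, s = F, r = F, the left side is true but the right side is false.

[⇐] This fails. Under u = F, s = T, r = F, the left side is false but the right side is true.

Neither implication holds.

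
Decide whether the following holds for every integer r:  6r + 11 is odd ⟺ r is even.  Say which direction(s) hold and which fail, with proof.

Forward direction. This fails: take r = 3. Then 6r + 11 = 29, which is odd, yet r = 3 is odd, not even.

Converse. Suppose r is even. Since 6 is even, 6r is even for every r, so 6r + 11 has the same parity as 11, which is odd. Hence 6r + 11 is odd.

The forward direction fails; the converse holds.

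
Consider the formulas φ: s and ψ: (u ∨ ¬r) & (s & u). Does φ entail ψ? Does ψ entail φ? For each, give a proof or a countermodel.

[⇒] This fails. Under s = T, u = F, r = F, the left side is true but the right side is false.

[⇐] Assume the antecedent. If s is true, s reduces to true regardless of the other variables. If s is false, the antecedent cannot hold. Either way s holds.

The forward direction fails; the converse holds.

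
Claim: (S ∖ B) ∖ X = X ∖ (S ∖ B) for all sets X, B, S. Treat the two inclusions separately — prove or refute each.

(⊆) fails and (⊇) fails.

(⊆) This inclusion fails. Take X = ∅, B = ∅, S = {1}; then 1 ∈ (S ∖ B) ∖ X but 1 ∉ X ∖ (S ∖ B).

(⊇) This inclusion fails. Take X = {1}, B = ∅, S = ∅; then 1 ∈ X ∖ (S ∖ B) but 1 ∉ (S ∖ B) ∖ X.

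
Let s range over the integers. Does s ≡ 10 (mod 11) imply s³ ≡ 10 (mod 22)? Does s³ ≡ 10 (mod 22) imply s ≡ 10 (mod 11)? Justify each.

The forward direction fails; the converse holds.

(→) This fails: take s = 21. Then 21 ≡ 10 (mod 11), but 21³ = 9261 ≡ 21 (mod 22), not 10.

(←) Conversely, the residues r modulo 22 with r³ ≡ 10 (mod 22) are exactly {10}, and each is ≡ 10 (mod 11).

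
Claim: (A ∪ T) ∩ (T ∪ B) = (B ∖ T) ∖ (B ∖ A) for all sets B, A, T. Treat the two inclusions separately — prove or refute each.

(⊆) This inclusion fails. Take B = ∅, A = ∅, T = {1}; then 1 ∈ (A ∪ T) ∩ (T ∪ B) but 1 ∉ (B ∖ T) ∖ (B ∖ A).

(⊇) Let x ∈ (B ∖ T) ∖ (B ∖ A). Then x ∈ B ∩ A and x ∉ T, from which x ∈ (A ∪ T) ∩ (T ∪ B).

The sets are not equal: only the reverse inclusion holds.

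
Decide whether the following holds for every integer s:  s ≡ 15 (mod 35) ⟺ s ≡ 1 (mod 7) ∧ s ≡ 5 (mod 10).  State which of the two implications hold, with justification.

The forward direction fails; the converse holds.

[⇒] This fails: s = 50 gives 50 ≡ 15 (mod 35) but 50 ≡ 0 (mod 10), so the conjunction on the right does not hold.

[⇐] Conversely, if s ≡ 1 (mod 7) and s ≡ 5 (mod 10), then by the Chinese remainder theorem s ≡ 15 (mod 70). Since 15 ≡ 15 (mod 35) and 35 ∣ 70, we get s ≡ 15 (mod 35).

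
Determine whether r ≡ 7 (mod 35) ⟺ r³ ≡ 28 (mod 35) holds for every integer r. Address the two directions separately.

Forward direction. Suppose r ≡ 7 (mod 35). Write r = 35j + 7. Then (35j + 7)³ = 42875j³ + 25725j² + 5145j + 343 = 35(1225j³ + 735j² + 147j + 9) + 28, so r³ ≡ 28 (mod 35).

Converse. Suppose r³ ≡ 28 (mod 35). The only residue r in {0, …, 34} with r³ ≡ 28 (mod 35) is r = 7, so r ≡ 7 (mod 35).

The biconditional holds.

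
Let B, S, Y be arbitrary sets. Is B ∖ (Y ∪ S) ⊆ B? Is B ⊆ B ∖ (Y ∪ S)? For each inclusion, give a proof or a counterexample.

Forward inclusion. Let x ∈ B ∖ (Y ∪ S). Then x ∈ B and x ∉ S, Y, from which x ∈ B.

Reverse inclusion. This inclusion fails. Take B = {1}, S = {1}, Y = ∅; then 1 ∈ B but 1 ∉ B ∖ (Y ∪ S).

Only the forward inclusion holds.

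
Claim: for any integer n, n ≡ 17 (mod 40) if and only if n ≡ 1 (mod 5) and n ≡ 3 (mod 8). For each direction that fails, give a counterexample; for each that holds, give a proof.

(⇒) fails and (⇐) fails.

[⇒] This fails: n = 17 gives 17 ≡ 17 (mod 40) but 17 ≡ 2 (mod 5), so the conjunction on the right does not hold.

[⇐] This fails: n = 11 satisfies both congruences on the right (11 ≡ 1 mod 5 and 11 ≡ 3 mod 8) yet 11 ≡ 11 (mod 40), not 17.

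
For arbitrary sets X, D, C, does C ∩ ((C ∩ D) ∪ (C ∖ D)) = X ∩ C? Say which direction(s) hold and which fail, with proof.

Forward inclusion. This inclusion fails. Take X = ∅, D = ∅, C = {1}; then 1 ∈ C ∩ ((C ∩ D) ∪ (C ∖ D)) but 1 ∉ X ∩ C.

Reverse inclusion. Let x ∈ X ∩ C. Then either x ∈ X ∩ C and x ∉ D; or x ∈ X ∩ D ∩ C. In each case x ∈ C ∩ ((C ∩ D) ∪ (C ∖ D)), so X ∩ C ⊆ C ∩ ((C ∩ D) ∪ (C ∖ D)).

(⊆) fails; (⊇) holds.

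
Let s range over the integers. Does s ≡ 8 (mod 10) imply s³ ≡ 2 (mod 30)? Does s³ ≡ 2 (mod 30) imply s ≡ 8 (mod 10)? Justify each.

(⇒) This fails: take s = 18. Then 18 ≡ 8 (mod 10), but 18³ = 5832 ≡ 12 (mod 30), not 2.

(⇐) Conversely, the residues r modulo 30 with r³ ≡ 2 (mod 30) are exactly {8}, and each is ≡ 8 (mod 10).

(⇒) fails; (⇐) holds.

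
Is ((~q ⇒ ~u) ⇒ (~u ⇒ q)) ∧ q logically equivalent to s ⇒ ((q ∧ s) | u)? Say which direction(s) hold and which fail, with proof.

Forward direction. Assume the antecedent. If u is true, s ⇒ ((q ∧ s) | u) reduces to true regardless of the other variables. If u is false, the antecedent forces (u = F, s = F, q = T) or (u = F, s = T, q = T), and s ⇒ ((q ∧ s) | u) holds there. Either way s ⇒ ((q ∧ s) | u) holds.

Converse. This fails. Under u = F, s = F, q = F, the left side is false but the right side is true.

The forward direction holds; the converse fails.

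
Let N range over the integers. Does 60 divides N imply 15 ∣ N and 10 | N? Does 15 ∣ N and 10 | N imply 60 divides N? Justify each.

(⇒) If 60 ∣ N, write N = 60q. Since 60 = 4·15, N = 15·(4q), so 15 ∣ N; and since 60 = 6·10, N = 10·(6q), so 10 ∣ N.

(⇐) This fails: take N = 30. Both 15 ∣ 30 and 10 ∣ 30, yet 30 is not a multiple of 60 (since 30 = 0·60 + 30), so 60 ∤ 30.

(⇒) holds; (⇐) fails.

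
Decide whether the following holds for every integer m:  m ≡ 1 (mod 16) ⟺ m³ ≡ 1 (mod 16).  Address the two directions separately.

(⟹) Suppose m ≡ 1 (mod 16). Write m = 16j + 1. Then (16j + 1)³ = 4096j³ + 768j² + 48j + 1 = 16(256j³ + 48j² + 3j) + 1, so m³ ≡ 1 (mod 16).

(⟸) Conversely, suppose m³ ≡ 1 (mod 16). The only residue r in {0, …, 15} with r³ ≡ 1 (mod 16) is r = 1, so m ≡ 1 (mod 16).

Both directions hold.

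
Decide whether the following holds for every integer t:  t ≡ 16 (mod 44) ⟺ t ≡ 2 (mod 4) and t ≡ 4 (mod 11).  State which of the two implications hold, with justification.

Forward direction. This fails: t = 16 gives 16 ≡ 16 (mod 44) but 16 ≡ 0 (mod 4), so the conjunction on the right does not hold.

Converse. This fails: t = 26 satisfies both congruences on the right (26 ≡ 2 mod 4 and 26 ≡ 4 mod 11) yet 26 ≡ 26 (mod 44), not 16.

Neither implication holds.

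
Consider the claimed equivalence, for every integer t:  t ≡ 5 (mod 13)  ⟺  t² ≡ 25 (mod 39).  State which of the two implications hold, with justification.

Both directions fail.

(⇒) This fails: take t = 18. Then 18 ≡ 5 (mod 13), but 18² = 324 ≡ 12 (mod 39), not 25.

(⇐) This fails: take t = 8. Then 8² = 64 ≡ 25 (mod 39), yet 8 ≡ 8 (mod 13), not 5.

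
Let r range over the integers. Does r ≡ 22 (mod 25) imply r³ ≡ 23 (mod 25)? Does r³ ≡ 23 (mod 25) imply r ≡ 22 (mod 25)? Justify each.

(⟹) Suppose r ≡ 22 (mod 25). Write r = 25j + 22. Then (25j + 22)³ = 15625j³ + 41250j² + 36300j + 10648 = 25(625j³ + 1650j² + 1452j + 425) + 23, so r³ ≡ 23 (mod 25).

(⟸) Conversely, suppose r³ ≡ 23 (mod 25). The only residue r in {0, …, 24} with r³ ≡ 23 (mod 25) is r = 22, so r ≡ 22 (mod 25).

Both directions hold; the statement is true.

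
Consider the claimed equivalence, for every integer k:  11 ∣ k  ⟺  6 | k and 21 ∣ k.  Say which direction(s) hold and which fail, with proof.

Neither direction holds.

(→) This fails: take k = 11. Certainly 11 ∣ 11, but 6 ∤ 11.

(←) This fails: take k = 42. Both 6 ∣ 42 and 21 ∣ 42, yet 42 is not a multiple of 11 (since 42 = 3·11 + 9), so 11 ∤ 42.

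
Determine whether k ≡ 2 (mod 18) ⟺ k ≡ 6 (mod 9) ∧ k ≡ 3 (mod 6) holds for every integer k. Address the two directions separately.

Neither direction holds.

[⇒] This fails: k = 2 gives 2 ≡ 2 (mod 18) but 2 ≡ 2 (mod 9), so the conjunction on the right does not hold.

[⇐] This fails: k = 15 satisfies both congruences on the right (15 ≡ 6 mod 9 and 15 ≡ 3 mod 6) yet 15 ≡ 15 (mod 18), not 2.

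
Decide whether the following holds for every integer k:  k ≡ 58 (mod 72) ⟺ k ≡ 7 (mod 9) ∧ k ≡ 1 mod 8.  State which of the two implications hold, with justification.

(⟹) This fails: k = 58 gives 58 ≡ 58 (mod 72) but 58 ≡ 4 (mod 9), so the conjunction on the right does not hold.

(⟸) This fails: k = 25 satisfies both congruences on the right (25 ≡ 7 mod 9 and 25 ≡ 1 mod 8) yet 25 ≡ 25 (mod 72), not 58.

Both directions fail.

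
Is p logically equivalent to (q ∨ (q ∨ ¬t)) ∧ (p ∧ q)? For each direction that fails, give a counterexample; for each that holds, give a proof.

The forward direction fails; the converse holds.

Forward direction. This fails. Under q = F, t = F, p = T, the left side is true but the right side is false.

Converse. Assume the antecedent. If q is true, the antecedent forces (q = T, t = F, p = T) or (q = T, t = T, p = T), and p holds there. If q is false, the antecedent cannot hold. Either way p holds.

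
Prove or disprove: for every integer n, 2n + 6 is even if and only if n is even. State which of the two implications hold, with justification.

Not equivalent: only (⇐) holds.

Forward direction. This fails: take n = 1. Then 2n + 6 = 8, which is even, yet n = 1 is odd, not even.

Converse. Suppose n is even. Since 2 is even, 2n is even for every n, so 2n + 6 has the same parity as 6, which is even. Hence 2n + 6 is even.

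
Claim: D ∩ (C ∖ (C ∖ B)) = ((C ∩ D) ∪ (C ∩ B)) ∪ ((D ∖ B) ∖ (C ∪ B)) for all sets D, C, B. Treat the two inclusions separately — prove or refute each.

The sets are not equal: only the forward inclusion holds.

Forward inclusion. Let x ∈ D ∩ (C ∖ (C ∖ B)). Then x ∈ D ∩ C ∩ B, from which x ∈ ((C ∩ D) ∪ (C ∩ B)) ∪ ((D ∖ B) ∖ (C ∪ B)).

Reverse inclusion. This inclusion fails. Take D = {1}, C = ∅, B = ∅; then 1 ∈ ((C ∩ D) ∪ (C ∩ B)) ∪ ((D ∖ B) ∖ (C ∪ B)) but 1 ∉ D ∩ (C ∖ (C ∖ B)).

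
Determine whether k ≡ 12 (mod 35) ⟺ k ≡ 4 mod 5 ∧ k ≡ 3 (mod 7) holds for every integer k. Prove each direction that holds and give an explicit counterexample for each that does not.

(⇒) fails and (⇐) fails.

(→) This fails: k = 12 gives 12 ≡ 12 (mod 35) but 12 ≡ 2 (mod 5), so the conjunction on the right does not hold.

(←) This fails: k = 24 satisfies both congruences on the right (24 ≡ 4 mod 5 and 24 ≡ 3 mod 7) yet 24 ≡ 24 (mod 35), not 12.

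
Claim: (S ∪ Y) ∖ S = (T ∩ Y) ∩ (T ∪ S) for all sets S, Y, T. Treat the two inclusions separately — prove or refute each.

Forward inclusion. This inclusion fails. Take S = ∅, Y = {1}, T = ∅; then 1 ∈ (S ∪ Y) ∖ S but 1 ∉ (T ∩ Y) ∩ (T ∪ S).

Reverse inclusion. This inclusion fails. Take S = {1}, Y = {1}, T = {1}; then 1 ∈ (T ∩ Y) ∩ (T ∪ S) but 1 ∉ (S ∪ Y) ∖ S.

(⊆) fails and (⊇) fails.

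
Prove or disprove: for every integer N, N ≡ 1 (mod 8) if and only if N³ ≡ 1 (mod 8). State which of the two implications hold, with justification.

Equivalent; both directions hold.

[⇒] Suppose N ≡ 1 (mod 8). Write N = 8j + 1. Then (8j + 1)³ = 512j³ + 192j² + 24j + 1 = 8(64j³ + 24j² + 3j) + 1, so N³ ≡ 1 (mod 8).

[⇐] For the converse, argue contrapositively. If N ≢ 1 (mod 8), then N is congruent to one of 0, 2, 3, 4, 5, 6, 7 modulo 8, and these give N³ ≡ 0, 0, 3, 0, 5, 0, 7 respectively — never 1.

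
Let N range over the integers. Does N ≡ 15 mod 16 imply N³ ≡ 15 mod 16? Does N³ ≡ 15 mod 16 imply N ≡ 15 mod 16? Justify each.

(⇒) Suppose N ≡ 15 mod 16. Write N = 16j + 15. Then (16j + 15)³ = 4096j³ + 11520j² + 10800j + 3375 = 16(256j³ + 720j² + 675j + 210) + 15, so N³ ≡ 15 (mod 16).

(⇐) Conversely, suppose N³ ≡ 15 (mod 16). The only residue r in {0, …, 15} with r³ ≡ 15 (mod 16) is r = 15, so N ≡ 15 (mod 16).

Both implications hold.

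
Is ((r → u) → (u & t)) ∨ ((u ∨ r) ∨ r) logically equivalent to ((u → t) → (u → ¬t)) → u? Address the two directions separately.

The forward direction fails; the converse holds.

(⟸) Assume the antecedent. If u is true, the consequent reduces to true regardless of the other variables. If u is false, the antecedent cannot hold. Either way the consequent holds.

(⟹) This fails. Under u = F, r = T, t = F, the left side is true but the right side is false.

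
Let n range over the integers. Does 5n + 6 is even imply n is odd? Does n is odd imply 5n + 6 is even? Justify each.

Forward direction. This fails: n = 4 gives 5n + 6 = 26, which is even, but 4 is even, not odd.

Converse. This also fails: n = 7 is odd, but 5n + 6 = 41 is odd, not even.

Neither implication holds.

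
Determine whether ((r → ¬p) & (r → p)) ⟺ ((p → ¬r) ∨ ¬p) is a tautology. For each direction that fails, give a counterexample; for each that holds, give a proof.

(→) Assume the antecedent. If r is true, the antecedent cannot hold. If r is false, (p → ¬r) ∨ ¬p reduces to true regardless of the other variables. Either way (p → ¬r) ∨ ¬p holds.

(←) This fails. Under r = T, p = F, the left side is false but the right side is true.

The forward direction holds; the converse fails.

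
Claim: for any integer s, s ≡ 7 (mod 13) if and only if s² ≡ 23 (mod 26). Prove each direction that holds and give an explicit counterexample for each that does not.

Neither direction holds.

[⇒] This fails: take s = 20. Then 20 ≡ 7 (mod 13), but 20² = 400 ≡ 10 (mod 26), not 23.

[⇐] This fails: take s = 19. Then 19² = 361 ≡ 23 (mod 26), yet 19 ≡ 6 (mod 13), not 7.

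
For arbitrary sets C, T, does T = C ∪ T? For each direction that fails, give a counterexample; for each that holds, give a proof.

The sets are not equal: only the forward inclusion holds.

(⊇) This inclusion fails. Take C = {1}, T = ∅; then 1 ∈ C ∪ T but 1 ∉ T.

(⊆) Let x ∈ T. Then either x ∈ T and x ∉ C; or x ∈ C ∩ T. In each case x ∈ C ∪ T, so T ⊆ C ∪ T.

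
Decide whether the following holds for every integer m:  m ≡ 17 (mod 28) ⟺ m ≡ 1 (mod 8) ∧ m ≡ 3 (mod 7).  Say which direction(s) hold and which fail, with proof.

Converse. If m ≡ 1 (mod 8) and m ≡ 3 (mod 7), then by the Chinese remainder theorem m ≡ 17 (mod 56). Since 17 ≡ 17 (mod 28) and 28 ∣ 56, we get m ≡ 17 (mod 28).

Forward direction. This fails: m = 45 gives 45 ≡ 17 (mod 28) but 45 ≡ 5 (mod 8), so the conjunction on the right does not hold.

Only the reverse direction holds.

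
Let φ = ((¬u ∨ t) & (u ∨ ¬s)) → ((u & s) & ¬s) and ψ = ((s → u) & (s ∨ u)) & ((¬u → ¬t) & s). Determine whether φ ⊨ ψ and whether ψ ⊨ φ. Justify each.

[⇒] This fails. Under s = T, u = F, t = F, the left side is true but the right side is false.

[⇐] This fails. Under s = T, u = T, t = T, the left side is false but the right side is true.

Neither direction holds.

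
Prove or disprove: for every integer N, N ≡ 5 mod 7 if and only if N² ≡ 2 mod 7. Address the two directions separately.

Neither implication holds.

(⇒) This fails: take N = 5. Then 5 ≡ 5 (mod 7), but 5² = 25 ≡ 4 (mod 7), not 2.

(⇐) This fails: take N = 3. Then 3² = 9 ≡ 2 (mod 7), yet 3 ≡ 3 (mod 7), not 5.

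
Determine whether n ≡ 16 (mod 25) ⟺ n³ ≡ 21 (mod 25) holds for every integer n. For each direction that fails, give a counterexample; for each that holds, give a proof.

Both directions hold; the statement is true.

[⇒] Suppose n ≡ 16 (mod 25). Write n = 25j + 16. Then (25j + 16)³ = 15625j³ + 30000j² + 19200j + 4096 = 25(625j³ + 1200j² + 768j + 163) + 21, so n³ ≡ 21 (mod 25).

[⇐] Conversely, suppose n³ ≡ 21 (mod 25). The only residue r in {0, …, 24} with r³ ≡ 21 (mod 25) is r = 16, so n ≡ 16 (mod 25).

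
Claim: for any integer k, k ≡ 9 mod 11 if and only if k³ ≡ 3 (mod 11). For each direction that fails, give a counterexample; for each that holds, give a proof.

[⇒] Suppose k ≡ 9 mod 11. Write k = 11j + 9. Then (11j + 9)³ = 1331j³ + 3267j² + 2673j + 729 = 11(121j³ + 297j² + 243j + 66) + 3, so k³ ≡ 3 (mod 11).

[⇐] For the converse, argue contrapositively. If k ≢ 9 (mod 11), then k is congruent to one of 0, 1, 2, 3, 4, 5, 6, 7, 8, 10 modulo 11, and these give k³ ≡ 0, 1, 8, 5, 9, 4, 7, 2, 6, 10 respectively — never 3.

The biconditional holds.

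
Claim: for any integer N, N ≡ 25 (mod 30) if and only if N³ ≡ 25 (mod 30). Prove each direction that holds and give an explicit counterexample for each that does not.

Forward direction. Suppose N ≡ 25 (mod 30). Write N = 30j + 25. Then (30j + 25)³ = 27000j³ + 67500j² + 56250j + 15625 = 30(900j³ + 2250j² + 1875j + 520) + 25, so N³ ≡ 25 (mod 30).

Converse. Suppose N³ ≡ 25 (mod 30). The only residue r in {0, …, 29} with r³ ≡ 25 (mod 30) is r = 25, so N ≡ 25 (mod 30).

The biconditional holds.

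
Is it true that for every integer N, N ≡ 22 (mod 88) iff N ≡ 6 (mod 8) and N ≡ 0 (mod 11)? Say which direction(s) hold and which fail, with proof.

(⟸) If N ≡ 6 (mod 8) and N ≡ 0 (mod 11), then by the Chinese remainder theorem N ≡ 22 (mod 88). This is exactly N ≡ 22 (mod 88).

(⟹) Suppose N ≡ 22 (mod 88); write N = 88j + 22. Since 8 ∣ 88, reducing mod 8 gives N ≡ 22 ≡ 6 (mod 8); since 11 ∣ 88, reducing mod 11 gives N ≡ 22 ≡ 0 (mod 11).

The biconditional holds.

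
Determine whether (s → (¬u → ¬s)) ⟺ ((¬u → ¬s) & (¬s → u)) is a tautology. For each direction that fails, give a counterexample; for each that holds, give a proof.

Only the converse holds.

(→) This fails. Under u = F, s = F, the left side is true but the right side is false.

(←) Assume the antecedent. If u is true, s → (¬u → ¬s) reduces to true regardless of the other variables. If u is false, the antecedent cannot hold. Either way s → (¬u → ¬s) holds.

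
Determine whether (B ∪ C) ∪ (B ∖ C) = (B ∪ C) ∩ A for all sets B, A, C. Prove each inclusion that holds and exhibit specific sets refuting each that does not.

The sets are not equal: only the reverse inclusion holds.

(⊆) This inclusion fails. Take B = {1}, A = ∅, C = ∅; then 1 ∈ (B ∪ C) ∪ (B ∖ C) but 1 ∉ (B ∪ C) ∩ A.

(⊇) Let x ∈ (B ∪ C) ∩ A. Then either x ∈ B ∩ A and x ∉ C; or x ∈ A ∩ C and x ∉ B; or x ∈ B ∩ A ∩ C. In each case x ∈ (B ∪ C) ∪ (B ∖ C), so (B ∪ C) ∩ A ⊆ (B ∪ C) ∪ (B ∖ C).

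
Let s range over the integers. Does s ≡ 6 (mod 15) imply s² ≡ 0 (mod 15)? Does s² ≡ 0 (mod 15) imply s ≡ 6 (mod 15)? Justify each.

(⇒) This fails: take s = 6. Then 6 ≡ 6 (mod 15), but 6² = 36 ≡ 6 (mod 15), not 0.

(⇐) This fails: take s = 0. Then 0² = 0 ≡ 0 (mod 15), yet 0 ≡ 0 (mod 15), not 6.

Neither direction holds.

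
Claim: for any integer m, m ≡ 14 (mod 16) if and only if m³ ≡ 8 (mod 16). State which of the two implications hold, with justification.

Only the forward direction holds.

(→) Suppose m ≡ 14 (mod 16). Write m = 16j + 14. Then (16j + 14)³ = 4096j³ + 10752j² + 9408j + 2744 = 16(256j³ + 672j² + 588j + 171) + 8, so m³ ≡ 8 (mod 16).

(←) This fails: take m = 2. Then 2³ = 8 ≡ 8 (mod 16), yet 2 ≡ 2 (mod 16), not 14.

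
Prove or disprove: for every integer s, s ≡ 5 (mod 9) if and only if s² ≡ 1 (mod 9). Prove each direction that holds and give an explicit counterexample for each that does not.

Neither direction holds.

(⟹) This fails: take s = 5. Then 5 ≡ 5 (mod 9), but 5² = 25 ≡ 7 (mod 9), not 1.

(⟸) This fails: take s = 1. Then 1² = 1 ≡ 1 (mod 9), yet 1 ≡ 1 (mod 9), not 5.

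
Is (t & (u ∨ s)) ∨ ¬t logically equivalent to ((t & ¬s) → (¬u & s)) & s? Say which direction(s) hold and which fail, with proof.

(→) This fails. Under s = F, u = F, t = F, the left side is true but the right side is false.

(←) Assume the antecedent. If s is true, (t & (u ∨ s)) ∨ ¬t reduces to true regardless of the other variables. If s is false, the antecedent cannot hold. Either way (t & (u ∨ s)) ∨ ¬t holds.

(⇒) fails; (⇐) holds.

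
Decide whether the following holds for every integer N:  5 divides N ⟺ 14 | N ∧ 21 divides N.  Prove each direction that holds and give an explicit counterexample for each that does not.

[⇒] This fails: take N = 5. Certainly 5 ∣ 5, but 14 ∤ 5.

[⇐] This fails: take N = 42. Both 14 ∣ 42 and 21 ∣ 42, yet 42 is not a multiple of 5 (since 42 = 8·5 + 2), so 5 ∤ 42.

Both directions fail.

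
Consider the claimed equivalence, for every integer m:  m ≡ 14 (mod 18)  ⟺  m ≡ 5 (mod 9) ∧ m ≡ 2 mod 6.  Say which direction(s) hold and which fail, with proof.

(←) If m ≡ 5 (mod 9) and m ≡ 2 (mod 6), then by the Chinese remainder theorem m ≡ 14 (mod 18). This is exactly m ≡ 14 (mod 18).

(→) Suppose m ≡ 14 (mod 18); write m = 18j + 14. Since 9 ∣ 18, reducing mod 9 gives m ≡ 14 ≡ 5 (mod 9); since 6 ∣ 18, reducing mod 6 gives m ≡ 14 ≡ 2 (mod 6).

Both directions hold.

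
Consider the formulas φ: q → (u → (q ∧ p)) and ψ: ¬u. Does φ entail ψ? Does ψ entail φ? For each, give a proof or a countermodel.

(⇒) This fails. Under q = F, p = F, u = T, the left side is true but the right side is false.

(⇐) Assume the antecedent. If q is true, the antecedent forces (q = T, p = F, u = F) or (q = T, p = T, u = F), and q → (u → (q ∧ p)) holds there. If q is false, q → (u → (q ∧ p)) reduces to true regardless of the other variables. Either way q → (u → (q ∧ p)) holds.

Only the converse holds.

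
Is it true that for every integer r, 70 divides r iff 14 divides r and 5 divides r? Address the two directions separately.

Equivalent; both directions hold.

(⟸) Suppose 14 ∣ r and 5 ∣ r. Any common multiple of 14 and 5 is a multiple of their lcm; here gcd(14, 5) = 1, so lcm(14, 5) = 14·5 = 70, so 70 ∣ r.

(⟹) If 70 ∣ r, write r = 70q. Since 70 = 5·14, r = 14·(5q), so 14 ∣ r; and since 70 = 14·5, r = 5·(14q), so 5 ∣ r.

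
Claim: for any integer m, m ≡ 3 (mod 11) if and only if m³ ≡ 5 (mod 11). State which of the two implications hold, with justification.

Equivalent; both directions hold.

Converse. Suppose m³ ≡ 5 (mod 11). The only residue r in {0, …, 10} with r³ ≡ 5 (mod 11) is r = 3, so m ≡ 3 (mod 11).

Forward direction. Suppose m ≡ 3 (mod 11). Write m = 11j + 3. Then (11j + 3)³ = 1331j³ + 1089j² + 297j + 27 = 11(121j³ + 99j² + 27j + 2) + 5, so m³ ≡ 5 (mod 11).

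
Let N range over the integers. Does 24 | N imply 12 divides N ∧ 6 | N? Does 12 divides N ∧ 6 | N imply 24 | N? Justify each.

(⟸) This fails: take N = 12. Both 12 ∣ 12 and 6 ∣ 12, yet 12 is not a multiple of 24 (since 12 = 0·24 + 12), so 24 ∤ 12.

(⟹) If 24 ∣ N, write N = 24q. Since 24 = 2·12, N = 12·(2q), so 12 ∣ N; and since 24 = 4·6, N = 6·(4q), so 6 ∣ N.

Only the forward implication holds.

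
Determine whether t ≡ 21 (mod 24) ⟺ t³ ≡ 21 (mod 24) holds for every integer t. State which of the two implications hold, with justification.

Equivalent; both directions hold.

(⇒) Suppose t ≡ 21 (mod 24). Write t = 24j + 21. Then (24j + 21)³ = 13824j³ + 36288j² + 31752j + 9261 = 24(576j³ + 1512j² + 1323j + 385) + 21, so t³ ≡ 21 (mod 24).

(⇐) Conversely, suppose t³ ≡ 21 (mod 24). The only residue r in {0, …, 23} with r³ ≡ 21 (mod 24) is r = 21, so t ≡ 21 (mod 24).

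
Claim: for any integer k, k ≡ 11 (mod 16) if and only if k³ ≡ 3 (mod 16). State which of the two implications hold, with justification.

[⇐] Suppose k³ ≡ 3 (mod 16). The only residue r in {0, …, 15} with r³ ≡ 3 (mod 16) is r = 11, so k ≡ 11 (mod 16).

[⇒] Suppose k ≡ 11 (mod 16). Write k = 16j + 11. Then (16j + 11)³ = 4096j³ + 8448j² + 5808j + 1331 = 16(256j³ + 528j² + 363j + 83) + 3, so k³ ≡ 3 (mod 16).

Both directions hold; the statement is true.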